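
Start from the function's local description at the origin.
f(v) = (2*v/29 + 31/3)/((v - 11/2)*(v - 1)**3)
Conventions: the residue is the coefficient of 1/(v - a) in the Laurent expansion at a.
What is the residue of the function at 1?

At the order-3 pole 1 set g(v) = (v - (1))^3*f(v) = (2*v/29 + 31/3)/(v - 11/2).
Order-3 pole: residue = g''(a)/2; g''(1) = -14912/63423, so the residue is -7456/63423.

The residue is -7456/63423.


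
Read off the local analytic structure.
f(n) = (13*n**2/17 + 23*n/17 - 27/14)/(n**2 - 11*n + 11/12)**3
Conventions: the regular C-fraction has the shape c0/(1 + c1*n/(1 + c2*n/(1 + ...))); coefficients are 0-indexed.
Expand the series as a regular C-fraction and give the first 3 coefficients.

Taylor coefficients (expand at 0): a_0 = -23328/9317, a_1 = -13998528/158389, a_2 = -3642881472/1742279.
c0 = a_0 = -23328/9317. Peel one level at a time: if S = 1 + c*n/S' with S'(0) = 1, then c is the n-coefficient of S and S' = c*n/(S - 1).
S_1 = c0/f = 1 + (-16202/459)*n + (952272062/2317491)*n^2 + ...; c1 = -16202/459.
S_2 = c1*n/(S_1 - 1) = 1 + (476136031/40901949)*n + ...; c2 = 476136031/40901949.

The regular C-fraction coefficients are [-23328/9317, -16202/459, 476136031/40901949].


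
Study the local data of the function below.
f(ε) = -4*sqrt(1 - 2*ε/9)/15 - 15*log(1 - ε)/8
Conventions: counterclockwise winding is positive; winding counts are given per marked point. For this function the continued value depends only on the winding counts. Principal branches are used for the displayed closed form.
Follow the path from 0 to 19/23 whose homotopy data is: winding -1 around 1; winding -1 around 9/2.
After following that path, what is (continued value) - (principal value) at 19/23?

Continued minus principal equals ((104/1035)*sqrt(23)) + ((15/4)*pi)*i.

The rational part is single-valued and drops out of the difference; each branch term changes only by its own monodromy.
(-15/8)*log(1 - ε/(1)): each positive loop around 1 adds 2*pi*i to the log, so winding -1 contributes (-15/8)*(-1)*2*pi*i = (15/4)*pi*i.
(-4/15)*sqrt(1 - ε/(9/2)): winding -1 is odd, the square root flips sign, contributing -2*(-4/15)*sqrt(1 - (19/23)/(9/2)) = -2*(-4/15)*sqrt(169/207) = (104/1035)*sqrt(23).
Summing the contributions at ε = 19/23 gives ((104/1035)*sqrt(23)) + ((15/4)*pi)*i.


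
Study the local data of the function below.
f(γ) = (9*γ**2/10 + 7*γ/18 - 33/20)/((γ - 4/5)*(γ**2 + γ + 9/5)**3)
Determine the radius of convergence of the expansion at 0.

The radius of convergence is 4/5.

Denominator factor (γ**2 + γ + 9/5)^3: discriminant -31/5, complex-conjugate roots (-1/2) + ((1/10)*sqrt(155))*i and (-1/2) - ((1/10)*sqrt(155))*i; poles of order 3, moduli (3/5)*sqrt(5) and (3/5)*sqrt(5).
Denominator factor (γ - 4/5): pole of order 1 at 4/5, modulus 4/5.
The radius of convergence is the smallest modulus among the singular points: 4/5.


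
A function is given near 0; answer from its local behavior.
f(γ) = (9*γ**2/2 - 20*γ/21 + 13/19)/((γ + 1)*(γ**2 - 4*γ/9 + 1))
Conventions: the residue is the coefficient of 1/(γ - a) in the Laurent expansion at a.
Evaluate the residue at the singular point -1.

At the order-1 pole -1 set g(γ) = (γ - (-1))*f(γ) = (9*γ**2/2 - 20*γ/21 + 13/19)/(γ**2 - 4*γ/9 + 1).
Simple pole: residue = g(a) at a = -1, which is 14691/5852.

The residue is 14691/5852.


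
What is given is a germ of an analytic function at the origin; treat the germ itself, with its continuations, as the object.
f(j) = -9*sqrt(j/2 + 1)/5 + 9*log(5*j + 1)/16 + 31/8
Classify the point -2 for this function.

The point is an algebraic (square-root) branch point.

The term (-9/5)*sqrt(1 - j/(-2)) has argument 1 - -2/(-2) = 0 at -2: a square-root (algebraic, two-sheeted) branch point; the remaining terms are analytic or single-valued there.


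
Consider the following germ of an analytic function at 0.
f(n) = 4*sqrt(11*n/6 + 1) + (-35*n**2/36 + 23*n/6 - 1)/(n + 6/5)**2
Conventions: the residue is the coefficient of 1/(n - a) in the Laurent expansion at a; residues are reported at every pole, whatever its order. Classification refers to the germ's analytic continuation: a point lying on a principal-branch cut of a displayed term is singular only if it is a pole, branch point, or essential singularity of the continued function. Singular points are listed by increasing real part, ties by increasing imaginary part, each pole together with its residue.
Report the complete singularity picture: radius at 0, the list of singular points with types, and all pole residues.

Radius of convergence at 0: 6/11.
At -6/5: a pole of order 2; residue 37/6.
At -6/11: an algebraic (square-root) branch point.

Denominator factor (n + 6/5)^2: pole of order 2 at -6/5, modulus 6/5.
Branch term (4)*sqrt(1 - n/(-6/11)): its argument vanishes at n = -6/11, a square-root branch point, modulus 6/11.
The radius of convergence is the smallest modulus among the singular points: 6/11.
The branch term is analytic at -6/5 and contributes nothing to the residue; only the rational part matters.
At the order-2 pole -6/5 set g(n) = (n - (-6/5))^2*(rational part) = -35*n**2/36 + 23*n/6 - 1.
Order-2 pole: residue = g'(a); g'(-6/5) = 37/6, so the residue is 37/6.
List the singular points by increasing real part (a conjugate pair: the negative imaginary part first).


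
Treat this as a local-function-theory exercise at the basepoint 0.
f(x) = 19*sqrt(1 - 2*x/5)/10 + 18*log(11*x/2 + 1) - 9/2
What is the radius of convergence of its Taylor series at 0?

The radius of convergence is 2/11.

Branch term (18)*log(1 - x/(-2/11)): its argument vanishes at x = -2/11, a logarithmic branch point, modulus 2/11.
Branch term (19/10)*sqrt(1 - x/(5/2)): its argument vanishes at x = 5/2, a square-root branch point, modulus 5/2.
The radius of convergence is the smallest modulus among the singular points: 2/11.


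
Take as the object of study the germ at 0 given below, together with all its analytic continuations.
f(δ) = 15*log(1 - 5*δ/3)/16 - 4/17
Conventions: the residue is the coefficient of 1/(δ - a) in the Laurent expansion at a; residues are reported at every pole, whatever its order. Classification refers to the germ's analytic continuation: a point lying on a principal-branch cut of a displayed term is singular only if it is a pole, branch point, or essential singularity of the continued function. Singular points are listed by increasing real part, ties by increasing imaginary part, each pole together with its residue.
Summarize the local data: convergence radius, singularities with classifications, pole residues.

Branch term (15/16)*log(1 - δ/(3/5)): its argument vanishes at δ = 3/5, a logarithmic branch point, modulus 3/5.
The radius of convergence is the smallest modulus among the singular points: 3/5.

Radius of convergence at 0: 3/5.
At 3/5: a logarithmic branch point.


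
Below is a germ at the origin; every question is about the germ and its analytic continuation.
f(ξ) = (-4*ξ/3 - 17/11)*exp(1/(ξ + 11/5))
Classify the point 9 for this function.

There is no denominator, hence no pole anywhere.
The essential point of exp(1/(ξ - (-11/5))) is -11/5, not 9.
So the germ continues analytically to 9.

The point is a regular point.


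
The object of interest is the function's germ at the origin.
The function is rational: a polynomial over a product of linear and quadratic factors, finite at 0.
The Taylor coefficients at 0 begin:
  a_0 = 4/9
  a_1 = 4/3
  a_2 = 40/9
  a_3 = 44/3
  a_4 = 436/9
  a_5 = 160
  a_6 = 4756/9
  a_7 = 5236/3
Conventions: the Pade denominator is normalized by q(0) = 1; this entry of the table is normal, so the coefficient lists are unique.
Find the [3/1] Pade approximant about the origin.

The Pade approximant has numerator coefficients [4/9, -40/297, 4/99, -4/297]; denominator coefficients [1, -109/33].

Taylor coefficients needed (read off): a_0 = 4/9, a_1 = 4/3, a_2 = 40/9, a_3 = 44/3, a_4 = 436/9.
Write the denominator as Q(j) = 1 + q1*j. Requiring Q*f - P = O(j^5) with deg P <= 3 kills the coefficients of j^4..j^4 in Q*f:
  j^4: a_4 + q1*a_3 = 0, i.e. 436/9 + (44/3)*q1 = 0.
Solving this linear system: q1 = -109/33.
The numerator is Q*f truncated at degree 3: P0 = a_0 = 4/9; P1 = a_1 + q1*a_0 = -40/297; P2 = a_2 + q1*a_1 = 4/99; P3 = a_3 + q1*a_2 = -4/297.


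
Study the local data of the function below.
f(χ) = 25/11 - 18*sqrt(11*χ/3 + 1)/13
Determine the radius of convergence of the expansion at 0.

Branch term (-18/13)*sqrt(1 - χ/(-3/11)): its argument vanishes at χ = -3/11, a square-root branch point, modulus 3/11.
The radius of convergence is the smallest modulus among the singular points: 3/11.

The radius of convergence is 3/11.


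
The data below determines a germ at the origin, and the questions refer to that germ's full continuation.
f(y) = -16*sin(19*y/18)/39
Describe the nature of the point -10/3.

There is no denominator, hence no pole anywhere.
The factor -sin(19*y/18) is entire.
So the germ continues analytically to -10/3.

The point is a regular point.


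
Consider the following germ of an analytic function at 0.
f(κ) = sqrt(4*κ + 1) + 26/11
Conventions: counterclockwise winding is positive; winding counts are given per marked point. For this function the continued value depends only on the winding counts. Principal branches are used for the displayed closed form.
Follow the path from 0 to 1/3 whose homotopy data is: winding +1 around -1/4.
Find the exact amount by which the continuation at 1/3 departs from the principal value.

The rational part is single-valued and drops out of the difference; each branch term changes only by its own monodromy.
(1)*sqrt(1 - κ/(-1/4)): winding +1 is odd, the square root flips sign, contributing -2*(1)*sqrt(1 - (1/3)/(-1/4)) = -2*(1)*sqrt(7/3) = -(2/3)*sqrt(21).
Summing the contributions at κ = 1/3 gives -(2/3)*sqrt(21).

Continued minus principal equals -(2/3)*sqrt(21).


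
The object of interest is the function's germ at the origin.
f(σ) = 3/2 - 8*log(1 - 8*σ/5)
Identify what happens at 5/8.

The term (-8)*log(1 - σ/(5/8)) has argument 1 - 5/8/(5/8) = 0 at 5/8: a logarithmic (infinitely-sheeted) branch point; the remaining terms are analytic or single-valued there.

The point is a logarithmic branch point.


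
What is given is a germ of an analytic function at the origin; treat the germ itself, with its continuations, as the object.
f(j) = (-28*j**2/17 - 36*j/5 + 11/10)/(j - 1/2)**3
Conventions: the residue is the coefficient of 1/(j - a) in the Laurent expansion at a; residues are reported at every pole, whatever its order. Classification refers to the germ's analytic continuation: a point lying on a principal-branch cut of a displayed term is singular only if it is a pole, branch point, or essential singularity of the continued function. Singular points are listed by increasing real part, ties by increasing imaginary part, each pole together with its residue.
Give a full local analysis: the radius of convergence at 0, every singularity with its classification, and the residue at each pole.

Radius of convergence at 0: 1/2.
At 1/2: a pole of order 3; residue -28/17.

Denominator factor (j - 1/2)^3: pole of order 3 at 1/2, modulus 1/2.
The radius of convergence is the smallest modulus among the singular points: 1/2.
At the order-3 pole 1/2 set g(j) = (j - (1/2))^3*f(j) = -28*j**2/17 - 36*j/5 + 11/10.
Order-3 pole: residue = g''(a)/2; g''(1/2) = -56/17, so the residue is -28/17.


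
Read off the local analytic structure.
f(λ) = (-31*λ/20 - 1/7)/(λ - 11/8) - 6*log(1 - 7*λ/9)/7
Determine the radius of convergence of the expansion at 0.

Denominator factor (λ - 11/8): pole of order 1 at 11/8, modulus 11/8.
Branch term (-6/7)*log(1 - λ/(9/7)): its argument vanishes at λ = 9/7, a logarithmic branch point, modulus 9/7.
The radius of convergence is the smallest modulus among the singular points: 9/7.

The radius of convergence is 9/7.


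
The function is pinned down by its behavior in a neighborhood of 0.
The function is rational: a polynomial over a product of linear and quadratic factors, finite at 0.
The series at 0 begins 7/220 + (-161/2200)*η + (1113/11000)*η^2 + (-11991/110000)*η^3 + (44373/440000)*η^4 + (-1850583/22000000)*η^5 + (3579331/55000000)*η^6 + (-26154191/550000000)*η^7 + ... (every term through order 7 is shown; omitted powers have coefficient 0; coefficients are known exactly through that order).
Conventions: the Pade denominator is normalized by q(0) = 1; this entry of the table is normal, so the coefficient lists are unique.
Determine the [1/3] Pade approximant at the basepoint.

Taylor coefficients needed (read off): a_0 = 7/220, a_1 = -161/2200, a_2 = 1113/11000, a_3 = -11991/110000, a_4 = 44373/440000.
Write the denominator as Q(η) = 1 + q1*η + q2*η^2 + q3*η^3. Requiring Q*f - P = O(η^5) with deg P <= 1 kills the coefficients of η^2..η^4 in Q*f:
  η^2: a_2 + q1*a_1 + q2*a_0 = 0, i.e. 1113/11000 + (-161/2200)*q1 + (7/220)*q2 = 0.
  η^3: a_3 + q1*a_2 + q2*a_1 + q3*a_0 = 0, i.e. -11991/110000 + (1113/11000)*q1 + (-161/2200)*q2 + (7/220)*q3 = 0.
  η^4: a_4 + q1*a_3 + q2*a_2 + q3*a_1 = 0, i.e. 44373/440000 + (-11991/110000)*q1 + (1113/11000)*q2 + (-161/2200)*q3 = 0.
Solving this linear system: q1 = 3999/1930, q2 = 30603/19300, q3 = 18681/38600.
The numerator is Q*f truncated at degree 1: P0 = a_0 = 7/220; P1 = a_1 + q1*a_0 = -7/965.

The Pade approximant has numerator coefficients [7/220, -7/965]; denominator coefficients [1, 3999/1930, 30603/19300, 18681/38600].


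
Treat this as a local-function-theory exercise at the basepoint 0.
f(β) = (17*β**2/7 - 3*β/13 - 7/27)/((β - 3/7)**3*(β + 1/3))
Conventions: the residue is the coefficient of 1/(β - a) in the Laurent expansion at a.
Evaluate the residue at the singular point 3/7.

At the order-3 pole 3/7 set g(β) = (β - (3/7))^3*f(β) = (17*β**2/7 - 3*β/13 - 7/27)/(β + 1/3).
Order-3 pole: residue = g''(a)/2; g''(3/7) = 10535/26624, so the residue is 10535/53248.

The residue is 10535/53248.


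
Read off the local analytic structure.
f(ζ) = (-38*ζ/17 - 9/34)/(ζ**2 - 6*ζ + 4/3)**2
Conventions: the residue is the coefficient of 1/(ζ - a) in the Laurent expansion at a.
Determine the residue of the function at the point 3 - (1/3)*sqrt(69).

The residue is -(711/71944)*sqrt(69).

The factor ζ**2 - 6*ζ + 4/3 splits as (ζ - a)(ζ - a') with a = 3 - (1/3)*sqrt(69), a' = 3 + (1/3)*sqrt(69). At the order-2 pole a set g(ζ) = (ζ - a)^2*f(ζ) = [-38*ζ/17 - 9/34] / (ζ - a')^2.
Order-2 pole: residue = g'(a); g'(3 - (1/3)*sqrt(69)) = -(711/71944)*sqrt(69), so the residue is -(711/71944)*sqrt(69).


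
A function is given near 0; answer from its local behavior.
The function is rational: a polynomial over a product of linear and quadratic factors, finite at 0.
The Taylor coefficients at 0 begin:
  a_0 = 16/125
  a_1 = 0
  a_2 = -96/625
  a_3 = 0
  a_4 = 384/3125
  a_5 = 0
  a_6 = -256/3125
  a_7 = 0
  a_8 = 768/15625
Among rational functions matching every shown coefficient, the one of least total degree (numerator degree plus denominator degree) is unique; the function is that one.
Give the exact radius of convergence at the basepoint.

No rational of total degree below 6 reproduces all 9 coefficients; solving the [0/6] Pade equations on them gives f(ε) = 2/(ε**2 + 5/2)**3, whose expansion matches every shown term.
Denominator factor (ε**2 + 5/2)^3: discriminant -10, complex-conjugate roots ((1/2)*sqrt(10))*i and -((1/2)*sqrt(10))*i; poles of order 3, moduli (1/2)*sqrt(10) and (1/2)*sqrt(10).
The radius of convergence is the smallest modulus among the singular points: (1/2)*sqrt(10).

The radius of convergence is (1/2)*sqrt(10).


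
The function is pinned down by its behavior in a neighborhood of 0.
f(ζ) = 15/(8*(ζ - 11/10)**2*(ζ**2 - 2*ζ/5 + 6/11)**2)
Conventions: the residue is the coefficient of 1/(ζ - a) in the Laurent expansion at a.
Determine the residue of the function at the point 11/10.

At the order-2 pole 11/10 set g(ζ) = (ζ - (11/10))^2*f(ζ) = 15/(8*(ζ**2 - 2*ζ/5 + 6/11)**2).
Order-2 pole: residue = g'(a); g'(11/10) = -8984250000/3029741623, so the residue is -8984250000/3029741623.

The residue is -8984250000/3029741623.


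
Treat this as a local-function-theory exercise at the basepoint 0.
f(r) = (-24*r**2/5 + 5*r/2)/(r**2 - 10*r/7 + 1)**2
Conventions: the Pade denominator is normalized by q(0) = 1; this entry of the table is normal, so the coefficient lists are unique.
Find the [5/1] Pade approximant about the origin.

The Pade approximant has numerator coefficients [0, 5/2, 2094774/2772595, -475084431/97040825, -1344694726/135857155, -84051727449/9510000850]; denominator coefficients [1, -1760408/2772595].

Taylor coefficients needed (expand at 0): a_0 = 0, a_1 = 5/2, a_2 = 82/35, a_3 = -167/49, a_4 = -20686/1715, a_5 = -79217/4802, a_6 = -880204/84035.
Write the denominator as Q(r) = 1 + q1*r. Requiring Q*f - P = O(r^7) with deg P <= 5 kills the coefficients of r^6..r^6 in Q*f:
  r^6: a_6 + q1*a_5 = 0, i.e. -880204/84035 + (-79217/4802)*q1 = 0.
Solving this linear system: q1 = -1760408/2772595.
The numerator is Q*f truncated at degree 5: P0 = a_0 = 0; P1 = a_1 + q1*a_0 = 5/2; P2 = a_2 + q1*a_1 = 2094774/2772595; P3 = a_3 + q1*a_2 = -475084431/97040825; P4 = a_4 + q1*a_3 = -1344694726/135857155; P5 = a_5 + q1*a_4 = -84051727449/9510000850.


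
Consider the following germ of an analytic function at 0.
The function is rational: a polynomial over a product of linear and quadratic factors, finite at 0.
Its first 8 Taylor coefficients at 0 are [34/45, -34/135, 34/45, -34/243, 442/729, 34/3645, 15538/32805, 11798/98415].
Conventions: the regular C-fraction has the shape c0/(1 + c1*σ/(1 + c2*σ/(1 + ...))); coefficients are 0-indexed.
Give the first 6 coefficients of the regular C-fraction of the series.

Taylor coefficients (read off): a_0 = 34/45, a_1 = -34/135, a_2 = 34/45, a_3 = -34/243, a_4 = 442/729, a_5 = 34/3645.
c0 = a_0 = 34/45. Peel one level at a time: if S = 1 + c*σ/S' with S'(0) = 1, then c is the σ-coefficient of S and S' = c*σ/(S - 1).
S_1 = c0/f = 1 + (1/3)*σ + (-8/9)*σ^2 + ...; c1 = 1/3.
S_2 = c1*σ/(S_1 - 1) = 1 + (8/3)*σ + (76/9)*σ^2 + ...; c2 = 8/3.
S_3 = c2*σ/(S_2 - 1) = 1 + (-19/6)*σ + (1/4)*σ^2 + ...; c3 = -19/6.
S_4 = c3*σ/(S_3 - 1) = 1 + (3/38)*σ + (-12/361)*σ^2 + ...; c4 = 3/38.
S_5 = c4*σ/(S_4 - 1) = 1 + (8/19)*σ + ...; c5 = 8/19.

The regular C-fraction coefficients are [34/45, 1/3, 8/3, -19/6, 3/38, 8/19].


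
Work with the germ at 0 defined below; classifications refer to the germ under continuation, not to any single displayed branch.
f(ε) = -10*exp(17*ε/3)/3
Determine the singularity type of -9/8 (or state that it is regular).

There is no denominator, hence no pole anywhere.
The factor exp(17*ε/3) is entire.
So the germ continues analytically to -9/8.

The point is a regular point.


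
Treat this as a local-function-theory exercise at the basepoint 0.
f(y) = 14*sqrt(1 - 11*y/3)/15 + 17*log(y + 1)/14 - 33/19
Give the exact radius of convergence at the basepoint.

Branch term (14/15)*sqrt(1 - y/(3/11)): its argument vanishes at y = 3/11, a square-root branch point, modulus 3/11.
Branch term (17/14)*log(1 - y/(-1)): its argument vanishes at y = -1, a logarithmic branch point, modulus 1.
The radius of convergence is the smallest modulus among the singular points: 3/11.

The radius of convergence is 3/11.


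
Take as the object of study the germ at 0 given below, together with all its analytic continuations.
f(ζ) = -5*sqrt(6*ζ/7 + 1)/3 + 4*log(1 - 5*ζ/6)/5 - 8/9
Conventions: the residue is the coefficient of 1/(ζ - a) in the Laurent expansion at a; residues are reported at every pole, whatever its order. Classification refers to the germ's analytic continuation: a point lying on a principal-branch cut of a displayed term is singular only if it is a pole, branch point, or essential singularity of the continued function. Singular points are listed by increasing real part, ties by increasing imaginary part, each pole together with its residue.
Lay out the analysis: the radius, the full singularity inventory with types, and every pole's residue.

Branch term (-5/3)*sqrt(1 - ζ/(-7/6)): its argument vanishes at ζ = -7/6, a square-root branch point, modulus 7/6.
Branch term (4/5)*log(1 - ζ/(6/5)): its argument vanishes at ζ = 6/5, a logarithmic branch point, modulus 6/5.
The radius of convergence is the smallest modulus among the singular points: 7/6.
List the singular points by increasing real part (a conjugate pair: the negative imaginary part first).

Radius of convergence at 0: 7/6.
At -7/6: an algebraic (square-root) branch point.
At 6/5: a logarithmic branch point.


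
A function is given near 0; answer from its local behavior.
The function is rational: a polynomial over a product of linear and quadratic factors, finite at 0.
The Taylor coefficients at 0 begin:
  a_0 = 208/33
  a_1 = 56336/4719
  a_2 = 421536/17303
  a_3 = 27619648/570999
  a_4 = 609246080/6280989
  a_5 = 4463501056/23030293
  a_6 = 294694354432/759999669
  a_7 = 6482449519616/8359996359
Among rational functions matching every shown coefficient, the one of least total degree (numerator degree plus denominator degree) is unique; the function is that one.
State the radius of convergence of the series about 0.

No rational of total degree below 3 reproduces all 8 coefficients; solving the [1/2] Pade equations on them gives f(β) = (-35*β/13 - 13/3)/((β - 1/2)*(β + 11/8)), whose expansion matches every shown term.
Denominator factor (β - 1/2): pole of order 1 at 1/2, modulus 1/2.
Denominator factor (β + 11/8): pole of order 1 at -11/8, modulus 11/8.
The radius of convergence is the smallest modulus among the singular points: 1/2.

The radius of convergence is 1/2.


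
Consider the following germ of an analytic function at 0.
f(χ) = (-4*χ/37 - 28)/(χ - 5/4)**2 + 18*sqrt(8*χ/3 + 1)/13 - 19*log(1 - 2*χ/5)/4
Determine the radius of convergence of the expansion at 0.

Denominator factor (χ - 5/4)^2: pole of order 2 at 5/4, modulus 5/4.
Branch term (18/13)*sqrt(1 - χ/(-3/8)): its argument vanishes at χ = -3/8, a square-root branch point, modulus 3/8.
Branch term (-19/4)*log(1 - χ/(5/2)): its argument vanishes at χ = 5/2, a logarithmic branch point, modulus 5/2.
The radius of convergence is the smallest modulus among the singular points: 3/8.

The radius of convergence is 3/8.


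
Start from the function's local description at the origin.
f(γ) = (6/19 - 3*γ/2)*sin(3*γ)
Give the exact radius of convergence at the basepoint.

The radius of convergence is infinite.

The factor sin(3*γ) is entire and contributes no finite singular point.
The polynomial part has no poles.
No finite singular points: the Taylor series at 0 converges everywhere.


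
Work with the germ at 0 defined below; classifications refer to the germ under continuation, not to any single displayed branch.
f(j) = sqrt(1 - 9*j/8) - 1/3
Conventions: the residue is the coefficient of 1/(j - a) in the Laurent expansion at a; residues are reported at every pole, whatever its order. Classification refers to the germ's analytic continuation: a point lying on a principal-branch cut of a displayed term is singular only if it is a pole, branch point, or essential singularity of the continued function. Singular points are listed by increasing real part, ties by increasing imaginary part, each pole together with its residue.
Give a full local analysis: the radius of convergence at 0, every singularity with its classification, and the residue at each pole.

Branch term (1)*sqrt(1 - j/(8/9)): its argument vanishes at j = 8/9, a square-root branch point, modulus 8/9.
The radius of convergence is the smallest modulus among the singular points: 8/9.

Radius of convergence at 0: 8/9.
At 8/9: an algebraic (square-root) branch point.


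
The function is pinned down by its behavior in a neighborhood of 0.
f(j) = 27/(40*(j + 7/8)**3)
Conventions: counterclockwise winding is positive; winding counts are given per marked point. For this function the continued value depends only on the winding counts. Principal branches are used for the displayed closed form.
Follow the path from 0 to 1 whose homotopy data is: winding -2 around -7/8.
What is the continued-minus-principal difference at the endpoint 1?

Continued minus principal equals 0.

The function is rational, hence single-valued: continuing it around any pole returns the same value, so the difference is 0.


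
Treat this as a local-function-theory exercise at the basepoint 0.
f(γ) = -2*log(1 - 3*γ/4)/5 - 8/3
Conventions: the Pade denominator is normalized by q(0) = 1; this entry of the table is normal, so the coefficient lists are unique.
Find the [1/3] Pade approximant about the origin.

Taylor coefficients needed (expand at 0): a_0 = -8/3, a_1 = 3/10, a_2 = 9/80, a_3 = 9/160, a_4 = 81/2560.
Write the denominator as Q(γ) = 1 + q1*γ + q2*γ^2 + q3*γ^3. Requiring Q*f - P = O(γ^5) with deg P <= 1 kills the coefficients of γ^2..γ^4 in Q*f:
  γ^2: a_2 + q1*a_1 + q2*a_0 = 0, i.e. 9/80 + (3/10)*q1 + (-8/3)*q2 = 0.
  γ^3: a_3 + q1*a_2 + q2*a_1 + q3*a_0 = 0, i.e. 9/160 + (9/80)*q1 + (3/10)*q2 + (-8/3)*q3 = 0.
  γ^4: a_4 + q1*a_3 + q2*a_2 + q3*a_1 = 0, i.e. 81/2560 + (9/160)*q1 + (9/80)*q2 + (3/10)*q3 = 0.
Solving this linear system: q1 = -2511/4856, q2 = -621/38848, q3 = -783/310784.
The numerator is Q*f truncated at degree 1: P0 = a_0 = -8/3; P1 = a_1 + q1*a_0 = 10191/6070.

The Pade approximant has numerator coefficients [-8/3, 10191/6070]; denominator coefficients [1, -2511/4856, -621/38848, -783/310784].


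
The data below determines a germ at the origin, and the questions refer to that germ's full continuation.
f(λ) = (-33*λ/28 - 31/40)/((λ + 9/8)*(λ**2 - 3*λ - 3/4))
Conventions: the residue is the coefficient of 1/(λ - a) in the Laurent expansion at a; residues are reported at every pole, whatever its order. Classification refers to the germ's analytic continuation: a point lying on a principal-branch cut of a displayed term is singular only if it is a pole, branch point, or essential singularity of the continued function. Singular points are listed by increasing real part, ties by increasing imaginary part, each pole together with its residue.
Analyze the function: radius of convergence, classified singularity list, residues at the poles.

Radius of convergence at 0: -3/2 + sqrt(3).
At -9/8: a pole of order 1; residue 1234/8715.
At 3/2 - sqrt(3): a pole of order 1; residue -617/8715 + (1172/8715)*sqrt(3).
At 3/2 + sqrt(3): a pole of order 1; residue -617/8715 - (1172/8715)*sqrt(3).

Denominator factor (λ + 9/8): pole of order 1 at -9/8, modulus 9/8.
Denominator factor (λ**2 - 3*λ - 3/4): discriminant 12, real irrational roots 3/2 + sqrt(3) and 3/2 - sqrt(3); poles of order 1, moduli 3/2 + sqrt(3) and -3/2 + sqrt(3).
The radius of convergence is the smallest modulus among the singular points: -3/2 + sqrt(3).
At the order-1 pole -9/8 set g(λ) = (λ - (-9/8))*f(λ) = (-33*λ/28 - 31/40)/(λ**2 - 3*λ - 3/4).
Simple pole: residue = g(a) at a = -9/8, which is 1234/8715.
The factor λ**2 - 3*λ - 3/4 splits as (λ - a)(λ - a') with a = 3/2 - sqrt(3), a' = 3/2 + sqrt(3). At the order-1 pole a set g(λ) = (λ - a)*f(λ) = [(-33*λ/28 - 31/40)/(λ + 9/8)] / (λ - a').
Simple pole: residue = g(a) at a = 3/2 - sqrt(3), which is -617/8715 + (1172/8715)*sqrt(3).
The factor λ**2 - 3*λ - 3/4 splits as (λ - a)(λ - a') with a = 3/2 + sqrt(3), a' = 3/2 - sqrt(3). At the order-1 pole a set g(λ) = (λ - a)*f(λ) = [(-33*λ/28 - 31/40)/(λ + 9/8)] / (λ - a').
Simple pole: residue = g(a) at a = 3/2 + sqrt(3), which is -617/8715 - (1172/8715)*sqrt(3).
List the singular points by increasing real part (a conjugate pair: the negative imaginary part first).


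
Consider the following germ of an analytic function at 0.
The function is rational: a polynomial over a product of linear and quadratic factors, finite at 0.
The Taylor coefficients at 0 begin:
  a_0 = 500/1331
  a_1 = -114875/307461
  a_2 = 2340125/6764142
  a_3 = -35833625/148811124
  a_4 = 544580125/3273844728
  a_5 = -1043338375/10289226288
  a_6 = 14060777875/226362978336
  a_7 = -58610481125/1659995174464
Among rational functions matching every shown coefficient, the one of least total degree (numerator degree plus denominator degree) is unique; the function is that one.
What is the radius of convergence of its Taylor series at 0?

The radius of convergence is 2.

No rational of total degree below 5 reproduces all 8 coefficients; solving the [1/4] Pade equations on them gives f(ν) = (22*ν/21 - 8)/((ν - 2)*(ν + 11/5)**3), whose expansion matches every shown term.
Denominator factor (ν - 2): pole of order 1 at 2, modulus 2.
Denominator factor (ν + 11/5)^3: pole of order 3 at -11/5, modulus 11/5.
The radius of convergence is the smallest modulus among the singular points: 2.


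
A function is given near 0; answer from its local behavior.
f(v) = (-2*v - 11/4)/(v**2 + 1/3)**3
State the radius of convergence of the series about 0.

Denominator factor (v**2 + 1/3)^3: discriminant -4/3, complex-conjugate roots ((1/3)*sqrt(3))*i and -((1/3)*sqrt(3))*i; poles of order 3, moduli (1/3)*sqrt(3) and (1/3)*sqrt(3).
The radius of convergence is the smallest modulus among the singular points: (1/3)*sqrt(3).

The radius of convergence is (1/3)*sqrt(3).


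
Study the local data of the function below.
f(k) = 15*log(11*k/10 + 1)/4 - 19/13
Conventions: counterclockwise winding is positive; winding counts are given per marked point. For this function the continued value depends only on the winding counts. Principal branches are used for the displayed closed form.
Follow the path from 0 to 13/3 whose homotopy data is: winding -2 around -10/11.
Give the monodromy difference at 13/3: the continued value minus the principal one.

The rational part is single-valued and drops out of the difference; each branch term changes only by its own monodromy.
(15/4)*log(1 - k/(-10/11)): each positive loop around -10/11 adds 2*pi*i to the log, so winding -2 contributes (15/4)*(-2)*2*pi*i = -(15)*pi*i.
Summing the contributions at k = 13/3 gives -(15)*pi*i.

Continued minus principal equals -(15)*pi*i.


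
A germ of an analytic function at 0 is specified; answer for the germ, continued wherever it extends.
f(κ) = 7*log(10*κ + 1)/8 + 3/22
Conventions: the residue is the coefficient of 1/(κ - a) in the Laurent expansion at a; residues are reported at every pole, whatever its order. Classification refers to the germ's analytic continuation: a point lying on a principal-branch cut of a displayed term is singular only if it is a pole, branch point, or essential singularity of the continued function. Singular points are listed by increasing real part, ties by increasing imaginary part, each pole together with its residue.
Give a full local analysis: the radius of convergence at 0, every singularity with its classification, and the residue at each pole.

Radius of convergence at 0: 1/10.
At -1/10: a logarithmic branch point.

Branch term (7/8)*log(1 - κ/(-1/10)): its argument vanishes at κ = -1/10, a logarithmic branch point, modulus 1/10.
The radius of convergence is the smallest modulus among the singular points: 1/10.


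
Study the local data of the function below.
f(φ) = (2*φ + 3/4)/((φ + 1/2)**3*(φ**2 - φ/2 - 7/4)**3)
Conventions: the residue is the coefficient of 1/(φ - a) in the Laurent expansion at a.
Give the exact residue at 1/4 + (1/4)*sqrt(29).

The residue is -7968/3125 + (36861024/76215625)*sqrt(29).

The factor φ**2 - φ/2 - 7/4 splits as (φ - a)(φ - a') with a = 1/4 + (1/4)*sqrt(29), a' = 1/4 - (1/4)*sqrt(29). At the order-3 pole a set g(φ) = (φ - a)^3*f(φ) = [(2*φ + 3/4)/(φ + 1/2)**3] / (φ - a')^3.
Order-3 pole: residue = g''(a)/2; g''(1/4 + (1/4)*sqrt(29)) = -15936/3125 + (73722048/76215625)*sqrt(29), so the residue is -7968/3125 + (36861024/76215625)*sqrt(29).


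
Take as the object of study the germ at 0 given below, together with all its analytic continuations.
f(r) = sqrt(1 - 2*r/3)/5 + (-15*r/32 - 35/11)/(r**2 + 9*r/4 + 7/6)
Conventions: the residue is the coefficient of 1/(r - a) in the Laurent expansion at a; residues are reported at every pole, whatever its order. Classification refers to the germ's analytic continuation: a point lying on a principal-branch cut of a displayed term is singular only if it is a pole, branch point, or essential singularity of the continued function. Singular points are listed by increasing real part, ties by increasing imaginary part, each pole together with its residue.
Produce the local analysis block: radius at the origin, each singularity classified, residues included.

Radius of convergence at 0: 9/8 - (1/24)*sqrt(57).
At -9/8 - (1/24)*sqrt(57): a pole of order 1; residue -15/64 + (7475/13376)*sqrt(57).
At -9/8 + (1/24)*sqrt(57): a pole of order 1; residue -15/64 - (7475/13376)*sqrt(57).
At 3/2: an algebraic (square-root) branch point.

Denominator factor (r**2 + 9*r/4 + 7/6): discriminant 19/48, real irrational roots -9/8 + (1/24)*sqrt(57) and -9/8 - (1/24)*sqrt(57); poles of order 1, moduli 9/8 - (1/24)*sqrt(57) and 9/8 + (1/24)*sqrt(57).
Branch term (1/5)*sqrt(1 - r/(3/2)): its argument vanishes at r = 3/2, a square-root branch point, modulus 3/2.
The radius of convergence is the smallest modulus among the singular points: 9/8 - (1/24)*sqrt(57).
The branch term is analytic at -9/8 - (1/24)*sqrt(57) and contributes nothing to the residue; only the rational part matters.
The factor r**2 + 9*r/4 + 7/6 splits as (r - a)(r - a') with a = -9/8 - (1/24)*sqrt(57), a' = -9/8 + (1/24)*sqrt(57). At the order-1 pole a set g(r) = (r - a)*(rational part) = [-15*r/32 - 35/11] / (r - a').
Simple pole: residue = g(a) at a = -9/8 - (1/24)*sqrt(57), which is -15/64 + (7475/13376)*sqrt(57).
The branch term is analytic at -9/8 + (1/24)*sqrt(57) and contributes nothing to the residue; only the rational part matters.
The factor r**2 + 9*r/4 + 7/6 splits as (r - a)(r - a') with a = -9/8 + (1/24)*sqrt(57), a' = -9/8 - (1/24)*sqrt(57). At the order-1 pole a set g(r) = (r - a)*(rational part) = [-15*r/32 - 35/11] / (r - a').
Simple pole: residue = g(a) at a = -9/8 + (1/24)*sqrt(57), which is -15/64 - (7475/13376)*sqrt(57).
List the singular points by increasing real part (a conjugate pair: the negative imaginary part first).


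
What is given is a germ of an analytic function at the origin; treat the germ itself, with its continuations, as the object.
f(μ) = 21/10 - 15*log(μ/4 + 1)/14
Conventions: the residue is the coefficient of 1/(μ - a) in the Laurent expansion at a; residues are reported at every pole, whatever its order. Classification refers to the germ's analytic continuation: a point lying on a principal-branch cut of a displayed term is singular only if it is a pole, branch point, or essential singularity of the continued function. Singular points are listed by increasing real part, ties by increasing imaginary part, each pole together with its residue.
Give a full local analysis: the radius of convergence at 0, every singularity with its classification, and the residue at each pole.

Radius of convergence at 0: 4.
At -4: a logarithmic branch point.

Branch term (-15/14)*log(1 - μ/(-4)): its argument vanishes at μ = -4, a logarithmic branch point, modulus 4.
The radius of convergence is the smallest modulus among the singular points: 4.


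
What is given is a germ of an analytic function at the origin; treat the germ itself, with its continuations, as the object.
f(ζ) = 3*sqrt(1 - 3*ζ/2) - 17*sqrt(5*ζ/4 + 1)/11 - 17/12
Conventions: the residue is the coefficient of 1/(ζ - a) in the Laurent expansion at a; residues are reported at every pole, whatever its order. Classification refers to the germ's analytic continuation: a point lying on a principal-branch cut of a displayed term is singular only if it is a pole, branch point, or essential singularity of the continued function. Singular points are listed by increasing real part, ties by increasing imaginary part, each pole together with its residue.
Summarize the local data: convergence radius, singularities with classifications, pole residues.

Radius of convergence at 0: 2/3.
At -4/5: an algebraic (square-root) branch point.
At 2/3: an algebraic (square-root) branch point.

Branch term (-17/11)*sqrt(1 - ζ/(-4/5)): its argument vanishes at ζ = -4/5, a square-root branch point, modulus 4/5.
Branch term (3)*sqrt(1 - ζ/(2/3)): its argument vanishes at ζ = 2/3, a square-root branch point, modulus 2/3.
The radius of convergence is the smallest modulus among the singular points: 2/3.
List the singular points by increasing real part (a conjugate pair: the negative imaginary part first).


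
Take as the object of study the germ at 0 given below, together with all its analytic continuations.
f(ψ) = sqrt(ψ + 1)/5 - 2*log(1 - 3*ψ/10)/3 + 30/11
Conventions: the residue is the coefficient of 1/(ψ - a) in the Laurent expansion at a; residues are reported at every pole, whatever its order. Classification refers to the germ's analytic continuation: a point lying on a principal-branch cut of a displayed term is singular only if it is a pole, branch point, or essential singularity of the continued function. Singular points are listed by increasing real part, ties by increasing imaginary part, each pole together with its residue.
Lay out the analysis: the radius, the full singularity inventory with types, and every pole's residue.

Radius of convergence at 0: 1.
At -1: an algebraic (square-root) branch point.
At 10/3: a logarithmic branch point.

Branch term (-2/3)*log(1 - ψ/(10/3)): its argument vanishes at ψ = 10/3, a logarithmic branch point, modulus 10/3.
Branch term (1/5)*sqrt(1 - ψ/(-1)): its argument vanishes at ψ = -1, a square-root branch point, modulus 1.
The radius of convergence is the smallest modulus among the singular points: 1.
List the singular points by increasing real part (a conjugate pair: the negative imaginary part first).


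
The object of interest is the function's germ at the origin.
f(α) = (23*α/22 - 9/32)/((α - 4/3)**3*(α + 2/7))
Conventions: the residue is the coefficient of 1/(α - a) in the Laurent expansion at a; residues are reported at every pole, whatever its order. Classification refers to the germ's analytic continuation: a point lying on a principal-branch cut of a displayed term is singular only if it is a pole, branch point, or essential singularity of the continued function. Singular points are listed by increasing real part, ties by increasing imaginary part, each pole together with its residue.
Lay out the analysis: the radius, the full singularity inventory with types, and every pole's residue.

Radius of convergence at 0: 2/7.
At -2/7: a pole of order 1; residue 1890567/13835008.
At 4/3: a pole of order 3; residue -1890567/13835008.

Denominator factor (α + 2/7): pole of order 1 at -2/7, modulus 2/7.
Denominator factor (α - 4/3)^3: pole of order 3 at 4/3, modulus 4/3.
The radius of convergence is the smallest modulus among the singular points: 2/7.
At the order-1 pole -2/7 set g(α) = (α - (-2/7))*f(α) = (23*α/22 - 9/32)/(α - 4/3)**3.
Simple pole: residue = g(a) at a = -2/7, which is 1890567/13835008.
At the order-3 pole 4/3 set g(α) = (α - (4/3))^3*f(α) = (23*α/22 - 9/32)/(α + 2/7).
Order-3 pole: residue = g''(a)/2; g''(4/3) = -1890567/6917504, so the residue is -1890567/13835008.
List the singular points by increasing real part (a conjugate pair: the negative imaginary part first).


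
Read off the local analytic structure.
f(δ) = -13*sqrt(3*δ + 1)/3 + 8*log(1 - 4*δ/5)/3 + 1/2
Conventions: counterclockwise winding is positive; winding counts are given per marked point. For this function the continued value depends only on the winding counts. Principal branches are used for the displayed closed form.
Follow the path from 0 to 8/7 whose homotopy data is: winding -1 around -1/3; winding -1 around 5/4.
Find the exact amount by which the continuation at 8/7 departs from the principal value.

Continued minus principal equals ((26/21)*sqrt(217)) - ((16/3)*pi)*i.

The rational part is single-valued and drops out of the difference; each branch term changes only by its own monodromy.
(8/3)*log(1 - δ/(5/4)): each positive loop around 5/4 adds 2*pi*i to the log, so winding -1 contributes (8/3)*(-1)*2*pi*i = -(16/3)*pi*i.
(-13/3)*sqrt(1 - δ/(-1/3)): winding -1 is odd, the square root flips sign, contributing -2*(-13/3)*sqrt(1 - (8/7)/(-1/3)) = -2*(-13/3)*sqrt(31/7) = (26/21)*sqrt(217).
Summing the contributions at δ = 8/7 gives ((26/21)*sqrt(217)) - ((16/3)*pi)*i.
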